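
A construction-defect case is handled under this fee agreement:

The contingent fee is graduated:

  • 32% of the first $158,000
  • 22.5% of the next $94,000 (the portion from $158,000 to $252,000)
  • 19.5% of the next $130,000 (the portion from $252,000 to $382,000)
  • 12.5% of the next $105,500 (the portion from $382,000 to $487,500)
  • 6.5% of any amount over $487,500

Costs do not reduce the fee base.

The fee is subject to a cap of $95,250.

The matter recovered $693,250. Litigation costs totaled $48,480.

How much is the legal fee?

Fee base is the gross recovery, $693,250; costs are reimbursed separately.
First $158,000 at 32% = $50,560.00
Next $94,000 at 22.5% = $21,150.00
Next $130,000 at 19.5% = $25,350.00
Next $105,500 at 12.5% = $13,187.50
Remaining $205,750 at 6.5% = $13,373.75
Fee: $50,560.00 + $21,150.00 + $25,350.00 + $13,187.50 + $13,373.75 = $123,621.25
$123,621.25 exceeds the $95,250 cap, so the fee is capped at $95,250.00.

$95,250.00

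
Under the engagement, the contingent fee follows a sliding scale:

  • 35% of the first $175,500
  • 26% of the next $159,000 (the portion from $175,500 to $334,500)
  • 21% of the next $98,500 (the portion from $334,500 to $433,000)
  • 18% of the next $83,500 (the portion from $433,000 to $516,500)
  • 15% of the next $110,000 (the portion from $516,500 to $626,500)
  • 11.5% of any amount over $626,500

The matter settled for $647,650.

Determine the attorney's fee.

First $175,500 at 35% = $61,425.00
Next $159,000 at 26% = $41,340.00
Next $98,500 at 21% = $20,685.00
Next $83,500 at 18% = $15,030.00
Next $110,000 at 15% = $16,500.00
Remaining $21,150 at 11.5% = $2,432.25
Fee: $61,425.00 + $41,340.00 + $20,685.00 + $15,030.00 + $16,500.00 + $2,432.25 = $157,412.25

$157,412.25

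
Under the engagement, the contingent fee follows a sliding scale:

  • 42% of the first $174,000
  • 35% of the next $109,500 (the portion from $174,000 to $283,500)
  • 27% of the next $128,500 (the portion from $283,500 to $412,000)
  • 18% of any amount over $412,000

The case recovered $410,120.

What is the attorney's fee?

First $174,000 at 42% = $73,080.00
Next $109,500 at 35% = $38,325.00
Remaining $126,620 at 27% = $34,187.40
Fee: $73,080.00 + $38,325.00 + $34,187.40 = $145,592.40

$145,592.40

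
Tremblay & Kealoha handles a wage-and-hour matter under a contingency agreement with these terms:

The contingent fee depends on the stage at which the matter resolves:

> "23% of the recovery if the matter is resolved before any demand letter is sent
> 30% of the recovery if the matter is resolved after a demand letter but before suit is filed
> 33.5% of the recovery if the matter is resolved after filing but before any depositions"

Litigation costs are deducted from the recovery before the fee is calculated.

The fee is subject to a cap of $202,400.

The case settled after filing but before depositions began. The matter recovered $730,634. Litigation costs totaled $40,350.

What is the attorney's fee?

Fee base (net of costs): $730,634 − $40,350 = $690,284
The matter settled after filing but before depositions began, so the 33.5% rate applies.
$690,284 × 33.5% = $231,245.14
$231,245.14 exceeds the $202,400 cap, so the fee is capped at $202,400.00.

$202,400.00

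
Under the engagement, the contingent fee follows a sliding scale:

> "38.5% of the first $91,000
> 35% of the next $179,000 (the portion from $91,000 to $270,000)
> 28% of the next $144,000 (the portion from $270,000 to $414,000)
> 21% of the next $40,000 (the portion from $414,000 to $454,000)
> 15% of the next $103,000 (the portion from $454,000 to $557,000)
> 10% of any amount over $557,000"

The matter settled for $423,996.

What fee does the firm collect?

$140,104.16

First $91,000 at 38.5% = $35,035.00
Next $179,000 at 35% = $62,650.00
Next $144,000 at 28% = $40,320.00
Remaining $9,996 at 21% = $2,099.16
Fee: $35,035.00 + $62,650.00 + $40,320.00 + $2,099.16 = $140,104.16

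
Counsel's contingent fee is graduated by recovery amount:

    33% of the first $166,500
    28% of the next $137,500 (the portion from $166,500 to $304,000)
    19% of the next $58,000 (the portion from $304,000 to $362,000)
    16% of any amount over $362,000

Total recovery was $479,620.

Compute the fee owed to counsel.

$123,284.20

First $166,500 at 33% = $54,945.00
Next $137,500 at 28% = $38,500.00
Next $58,000 at 19% = $11,020.00
Remaining $117,620 at 16% = $18,819.20
Fee: $54,945.00 + $38,500.00 + $11,020.00 + $18,819.20 = $123,284.20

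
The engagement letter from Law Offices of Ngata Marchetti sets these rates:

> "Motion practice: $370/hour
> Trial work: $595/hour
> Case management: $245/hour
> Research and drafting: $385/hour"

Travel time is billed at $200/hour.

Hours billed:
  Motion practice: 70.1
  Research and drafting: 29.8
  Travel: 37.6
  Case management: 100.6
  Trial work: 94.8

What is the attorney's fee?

Motion practice: 70.1 × $370 = $25,937.00
Trial work: 94.8 × $595 = $56,406.00
Case management: 100.6 × $245 = $24,647.00
Research and drafting: 29.8 × $385 = $11,473.00
Subtotal: $25,937.00 + $56,406.00 + $24,647.00 + $11,473.00 = $118,463.00
Travel: 37.6 × $200 = $7,520.00
Total: $118,463.00 + $7,520.00 = $125,983.00

$125,983.00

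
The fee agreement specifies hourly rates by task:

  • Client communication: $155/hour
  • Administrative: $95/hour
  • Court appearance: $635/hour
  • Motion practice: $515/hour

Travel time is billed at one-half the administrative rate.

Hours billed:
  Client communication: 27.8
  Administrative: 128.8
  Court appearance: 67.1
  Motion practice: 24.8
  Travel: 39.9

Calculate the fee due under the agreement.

Client communication: 27.8 × $155 = $4,309.00
Administrative: 128.8 × $95 = $12,236.00
Court appearance: 67.1 × $635 = $42,608.50
Motion practice: 24.8 × $515 = $12,772.00
Subtotal: $4,309.00 + $12,236.00 + $42,608.50 + $12,772.00 = $71,925.50
Travel: 39.9 × ($95 ÷ 2) = 39.9 × $47.50 = $1,895.25
Total: $71,925.50 + $1,895.25 = $73,820.75

$73,820.75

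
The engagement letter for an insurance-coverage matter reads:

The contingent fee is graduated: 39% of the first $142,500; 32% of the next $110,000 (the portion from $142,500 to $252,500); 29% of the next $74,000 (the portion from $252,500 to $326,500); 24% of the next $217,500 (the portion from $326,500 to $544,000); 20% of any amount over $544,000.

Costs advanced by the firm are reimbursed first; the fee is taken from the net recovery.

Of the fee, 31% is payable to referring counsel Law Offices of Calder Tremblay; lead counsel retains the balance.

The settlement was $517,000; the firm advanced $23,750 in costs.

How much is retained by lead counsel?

$105,055.95

Fee base (net of costs): $517,000 − $23,750 = $493,250
First $142,500 at 39% = $55,575.00
Next $110,000 at 32% = $35,200.00
Next $74,000 at 29% = $21,460.00
Remaining $166,750 at 24% = $40,020.00
Fee: $55,575.00 + $35,200.00 + $21,460.00 + $40,020.00 = $152,255.00
Referral share: 31% of $152,255.00 = $47,199.05; lead counsel retains $152,255.00 − $47,199.05 = $105,055.95.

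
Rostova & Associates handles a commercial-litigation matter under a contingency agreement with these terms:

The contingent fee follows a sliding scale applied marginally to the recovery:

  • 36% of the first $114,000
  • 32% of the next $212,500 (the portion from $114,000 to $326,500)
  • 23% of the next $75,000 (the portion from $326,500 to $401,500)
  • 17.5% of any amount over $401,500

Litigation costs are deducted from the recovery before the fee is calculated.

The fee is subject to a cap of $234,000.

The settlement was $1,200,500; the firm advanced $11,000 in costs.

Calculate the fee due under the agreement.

Fee base (net of costs): $1,200,500 − $11,000 = $1,189,500
First $114,000 at 36% = $41,040.00
Next $212,500 at 32% = $68,000.00
Next $75,000 at 23% = $17,250.00
Remaining $788,000 at 17.5% = $137,900.00
Fee: $41,040.00 + $68,000.00 + $17,250.00 + $137,900.00 = $264,190.00
$264,190.00 exceeds the $234,000 cap, so the fee is capped at $234,000.00.

$234,000.00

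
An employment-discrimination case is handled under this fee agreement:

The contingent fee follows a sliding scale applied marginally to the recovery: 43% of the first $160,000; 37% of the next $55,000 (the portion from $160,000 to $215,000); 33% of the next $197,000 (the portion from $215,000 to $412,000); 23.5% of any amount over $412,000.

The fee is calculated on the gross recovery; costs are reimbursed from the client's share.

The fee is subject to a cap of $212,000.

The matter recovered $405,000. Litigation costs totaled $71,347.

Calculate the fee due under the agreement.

Fee base is the gross recovery, $405,000; costs are reimbursed separately.
First $160,000 at 43% = $68,800.00
Next $55,000 at 37% = $20,350.00
Remaining $190,000 at 33% = $62,700.00
Fee: $68,800.00 + $20,350.00 + $62,700.00 = $151,850.00
$151,850.00 is under the $212,000 cap.

$151,850.00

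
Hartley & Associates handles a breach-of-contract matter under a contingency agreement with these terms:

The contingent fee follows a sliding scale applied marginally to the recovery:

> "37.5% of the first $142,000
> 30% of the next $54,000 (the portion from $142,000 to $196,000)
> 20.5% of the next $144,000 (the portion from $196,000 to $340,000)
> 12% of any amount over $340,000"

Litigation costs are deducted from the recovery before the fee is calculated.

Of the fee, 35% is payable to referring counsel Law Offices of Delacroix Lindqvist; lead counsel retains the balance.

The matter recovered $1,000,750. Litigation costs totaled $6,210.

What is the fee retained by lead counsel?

$115,384.62

Fee base (net of costs): $1,000,750 − $6,210 = $994,540
First $142,000 at 37.5% = $53,250.00
Next $54,000 at 30% = $16,200.00
Next $144,000 at 20.5% = $29,520.00
Remaining $654,540 at 12% = $78,544.80
Fee: $53,250.00 + $16,200.00 + $29,520.00 + $78,544.80 = $177,514.80
Referral share: 35% of $177,514.80 = $62,130.18; lead counsel retains $177,514.80 − $62,130.18 = $115,384.62.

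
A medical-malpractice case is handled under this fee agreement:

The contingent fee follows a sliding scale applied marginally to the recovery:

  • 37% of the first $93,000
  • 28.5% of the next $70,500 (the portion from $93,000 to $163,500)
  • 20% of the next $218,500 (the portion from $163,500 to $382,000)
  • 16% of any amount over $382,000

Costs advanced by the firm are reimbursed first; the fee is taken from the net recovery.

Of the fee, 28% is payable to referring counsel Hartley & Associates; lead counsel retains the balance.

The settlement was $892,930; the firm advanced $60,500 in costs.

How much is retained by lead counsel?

$122,595.34

Fee base (net of costs): $892,930 − $60,500 = $832,430
First $93,000 at 37% = $34,410.00
Next $70,500 at 28.5% = $20,092.50
Next $218,500 at 20% = $43,700.00
Remaining $450,430 at 16% = $72,068.80
Fee: $34,410.00 + $20,092.50 + $43,700.00 + $72,068.80 = $170,271.30
Referral share: 28% of $170,271.30 = $47,675.96; lead counsel retains $170,271.30 − $47,675.96 = $122,595.34.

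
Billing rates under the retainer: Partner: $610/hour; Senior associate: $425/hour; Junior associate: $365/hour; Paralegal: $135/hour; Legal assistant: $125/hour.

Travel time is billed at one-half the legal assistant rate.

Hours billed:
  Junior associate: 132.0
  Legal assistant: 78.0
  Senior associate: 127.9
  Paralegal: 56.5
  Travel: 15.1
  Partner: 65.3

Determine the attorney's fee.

$160,691.75

Partner: 65.3 × $610 = $39,833.00
Senior associate: 127.9 × $425 = $54,357.50
Junior associate: 132.0 × $365 = $48,180.00
Paralegal: 56.5 × $135 = $7,627.50
Legal assistant: 78.0 × $125 = $9,750.00
Subtotal: $39,833.00 + $54,357.50 + $48,180.00 + $7,627.50 + $9,750.00 = $159,748.00
Travel: 15.1 × ($125 ÷ 2) = 15.1 × $62.50 = $943.75
Total: $159,748.00 + $943.75 = $160,691.75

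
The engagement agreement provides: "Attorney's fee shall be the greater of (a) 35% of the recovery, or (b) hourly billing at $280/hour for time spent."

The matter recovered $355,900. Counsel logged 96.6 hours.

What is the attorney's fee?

$124,565.00

(a) 35% of $355,900 = $124,565.00
(b) 96.6 × $280 = $27,048.00
The greater is (a): $124,565.00.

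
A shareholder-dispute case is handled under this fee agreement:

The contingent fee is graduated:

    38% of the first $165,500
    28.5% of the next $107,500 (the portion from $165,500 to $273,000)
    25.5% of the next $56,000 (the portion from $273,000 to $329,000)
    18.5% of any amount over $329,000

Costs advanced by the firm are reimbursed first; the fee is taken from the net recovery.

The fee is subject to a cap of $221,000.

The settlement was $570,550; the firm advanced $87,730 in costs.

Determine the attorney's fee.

$136,264.20

Fee base (net of costs): $570,550 − $87,730 = $482,820
First $165,500 at 38% = $62,890.00
Next $107,500 at 28.5% = $30,637.50
Next $56,000 at 25.5% = $14,280.00
Remaining $153,820 at 18.5% = $28,456.70
Fee: $62,890.00 + $30,637.50 + $14,280.00 + $28,456.70 = $136,264.20
$136,264.20 is under the $221,000 cap.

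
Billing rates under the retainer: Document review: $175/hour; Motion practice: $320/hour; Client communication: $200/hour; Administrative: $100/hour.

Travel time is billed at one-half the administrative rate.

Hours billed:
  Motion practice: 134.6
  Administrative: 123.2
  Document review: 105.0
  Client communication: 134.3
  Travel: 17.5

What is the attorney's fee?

$101,502.00

Document review: 105.0 × $175 = $18,375.00
Motion practice: 134.6 × $320 = $43,072.00
Client communication: 134.3 × $200 = $26,860.00
Administrative: 123.2 × $100 = $12,320.00
Subtotal: $18,375.00 + $43,072.00 + $26,860.00 + $12,320.00 = $100,627.00
Travel: 17.5 × ($100 ÷ 2) = 17.5 × $50.00 = $875.00
Total: $100,627.00 + $875.00 = $101,502.00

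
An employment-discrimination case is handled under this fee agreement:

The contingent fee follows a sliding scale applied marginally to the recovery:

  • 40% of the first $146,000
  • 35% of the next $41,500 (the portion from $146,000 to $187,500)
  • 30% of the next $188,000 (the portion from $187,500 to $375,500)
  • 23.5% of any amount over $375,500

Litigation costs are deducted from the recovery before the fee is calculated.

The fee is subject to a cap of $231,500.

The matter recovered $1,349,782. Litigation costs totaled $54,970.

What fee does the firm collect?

Fee base (net of costs): $1,349,782 − $54,970 = $1,294,812
First $146,000 at 40% = $58,400.00
Next $41,500 at 35% = $14,525.00
Next $188,000 at 30% = $56,400.00
Remaining $919,312 at 23.5% = $216,038.32
Fee: $58,400.00 + $14,525.00 + $56,400.00 + $216,038.32 = $345,363.32
$345,363.32 exceeds the $231,500 cap, so the fee is capped at $231,500.00.

$231,500.00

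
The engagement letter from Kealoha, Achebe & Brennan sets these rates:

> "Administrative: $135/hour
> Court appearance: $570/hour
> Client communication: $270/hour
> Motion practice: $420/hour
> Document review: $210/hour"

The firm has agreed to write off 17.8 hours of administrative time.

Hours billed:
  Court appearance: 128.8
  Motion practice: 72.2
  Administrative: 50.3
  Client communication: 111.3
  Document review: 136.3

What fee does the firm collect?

$166,801.50

Administrative: 50.3 × $135 = $6,790.50
Court appearance: 128.8 × $570 = $73,416.00
Client communication: 111.3 × $270 = $30,051.00
Motion practice: 72.2 × $420 = $30,324.00
Document review: 136.3 × $210 = $28,623.00
Subtotal: $169,204.50
Write-off: 17.8 × $135 = $2,403.00
Total: $169,204.50 − $2,403.00 = $166,801.50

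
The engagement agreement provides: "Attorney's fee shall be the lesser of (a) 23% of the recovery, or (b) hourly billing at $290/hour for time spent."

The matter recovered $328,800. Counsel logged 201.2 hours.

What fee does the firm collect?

(a) 23% of $328,800 = $75,624.00
(b) 201.2 × $290 = $58,348.00
The lesser is (b): $58,348.00.

$58,348.00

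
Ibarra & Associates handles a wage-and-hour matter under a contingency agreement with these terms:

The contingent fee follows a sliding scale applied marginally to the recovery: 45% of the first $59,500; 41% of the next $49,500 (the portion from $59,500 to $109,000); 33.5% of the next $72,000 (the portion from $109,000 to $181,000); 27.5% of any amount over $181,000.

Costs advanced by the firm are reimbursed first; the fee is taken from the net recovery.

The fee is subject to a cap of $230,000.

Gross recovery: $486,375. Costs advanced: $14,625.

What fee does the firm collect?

Fee base (net of costs): $486,375 − $14,625 = $471,750
First $59,500 at 45% = $26,775.00
Next $49,500 at 41% = $20,295.00
Next $72,000 at 33.5% = $24,120.00
Remaining $290,750 at 27.5% = $79,956.25
Fee: $26,775.00 + $20,295.00 + $24,120.00 + $79,956.25 = $151,146.25
$151,146.25 is under the $230,000 cap.

$151,146.25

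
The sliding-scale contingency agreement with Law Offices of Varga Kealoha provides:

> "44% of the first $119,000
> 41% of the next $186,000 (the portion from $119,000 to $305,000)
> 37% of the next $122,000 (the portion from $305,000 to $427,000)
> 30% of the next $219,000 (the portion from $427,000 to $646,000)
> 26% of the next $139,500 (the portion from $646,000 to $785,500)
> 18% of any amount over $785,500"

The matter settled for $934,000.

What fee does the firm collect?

$302,460.00

First $119,000 at 44% = $52,360.00
Next $186,000 at 41% = $76,260.00
Next $122,000 at 37% = $45,140.00
Next $219,000 at 30% = $65,700.00
Next $139,500 at 26% = $36,270.00
Remaining $148,500 at 18% = $26,730.00
Fee: $52,360.00 + $76,260.00 + $45,140.00 + $65,700.00 + $36,270.00 + $26,730.00 = $302,460.00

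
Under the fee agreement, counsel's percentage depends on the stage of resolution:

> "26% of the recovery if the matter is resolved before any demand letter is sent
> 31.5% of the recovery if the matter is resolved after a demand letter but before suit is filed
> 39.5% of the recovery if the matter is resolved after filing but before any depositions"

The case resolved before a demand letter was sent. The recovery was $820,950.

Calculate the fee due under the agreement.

$213,447.00

The matter resolved before a demand letter was sent, so the 26% rate applies.
$820,950 × 26% = $213,447.00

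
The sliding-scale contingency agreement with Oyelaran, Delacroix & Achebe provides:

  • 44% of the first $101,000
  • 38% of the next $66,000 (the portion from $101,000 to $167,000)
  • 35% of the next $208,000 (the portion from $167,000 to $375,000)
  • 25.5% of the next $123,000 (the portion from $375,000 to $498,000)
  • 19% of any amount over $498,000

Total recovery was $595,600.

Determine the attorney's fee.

$192,229.00

First $101,000 at 44% = $44,440.00
Next $66,000 at 38% = $25,080.00
Next $208,000 at 35% = $72,800.00
Next $123,000 at 25.5% = $31,365.00
Remaining $97,600 at 19% = $18,544.00
Fee: $44,440.00 + $25,080.00 + $72,800.00 + $31,365.00 + $18,544.00 = $192,229.00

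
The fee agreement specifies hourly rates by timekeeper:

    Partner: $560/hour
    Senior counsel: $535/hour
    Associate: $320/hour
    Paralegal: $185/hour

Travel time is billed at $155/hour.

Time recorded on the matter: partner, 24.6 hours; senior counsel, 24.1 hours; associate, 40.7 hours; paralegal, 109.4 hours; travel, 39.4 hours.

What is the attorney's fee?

$66,039.50

Partner: 24.6 × $560 = $13,776.00
Senior counsel: 24.1 × $535 = $12,893.50
Associate: 40.7 × $320 = $13,024.00
Paralegal: 109.4 × $185 = $20,239.00
Subtotal: $13,776.00 + $12,893.50 + $13,024.00 + $20,239.00 = $59,932.50
Travel: 39.4 × $155 = $6,107.00
Total: $59,932.50 + $6,107.00 = $66,039.50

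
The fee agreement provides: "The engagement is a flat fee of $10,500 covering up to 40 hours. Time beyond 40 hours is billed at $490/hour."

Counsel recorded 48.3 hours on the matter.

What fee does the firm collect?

$14,567.00

Flat fee: $10,500.00
Excess hours: 48.3 − 40 = 8.3
Overrun: 8.3 × $490 = $4,067.00
Total: $10,500.00 + $4,067.00 = $14,567.00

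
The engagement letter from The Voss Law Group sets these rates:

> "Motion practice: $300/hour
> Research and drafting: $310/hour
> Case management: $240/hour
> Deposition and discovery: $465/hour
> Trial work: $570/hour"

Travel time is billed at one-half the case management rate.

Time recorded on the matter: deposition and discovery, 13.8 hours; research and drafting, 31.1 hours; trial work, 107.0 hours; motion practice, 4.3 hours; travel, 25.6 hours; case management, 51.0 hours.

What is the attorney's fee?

$93,650.00

Motion practice: 4.3 × $300 = $1,290.00
Research and drafting: 31.1 × $310 = $9,641.00
Case management: 51.0 × $240 = $12,240.00
Deposition and discovery: 13.8 × $465 = $6,417.00
Trial work: 107.0 × $570 = $60,990.00
Subtotal: $1,290.00 + $9,641.00 + $12,240.00 + $6,417.00 + $60,990.00 = $90,578.00
Travel: 25.6 × ($240 ÷ 2) = 25.6 × $120.00 = $3,072.00
Total: $90,578.00 + $3,072.00 = $93,650.00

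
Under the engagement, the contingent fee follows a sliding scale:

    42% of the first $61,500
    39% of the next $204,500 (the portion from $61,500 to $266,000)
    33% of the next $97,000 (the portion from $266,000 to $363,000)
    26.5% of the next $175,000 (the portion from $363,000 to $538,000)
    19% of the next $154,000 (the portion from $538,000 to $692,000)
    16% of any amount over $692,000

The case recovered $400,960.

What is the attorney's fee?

$147,654.40

First $61,500 at 42% = $25,830.00
Next $204,500 at 39% = $79,755.00
Next $97,000 at 33% = $32,010.00
Remaining $37,960 at 26.5% = $10,059.40
Fee: $25,830.00 + $79,755.00 + $32,010.00 + $10,059.40 = $147,654.40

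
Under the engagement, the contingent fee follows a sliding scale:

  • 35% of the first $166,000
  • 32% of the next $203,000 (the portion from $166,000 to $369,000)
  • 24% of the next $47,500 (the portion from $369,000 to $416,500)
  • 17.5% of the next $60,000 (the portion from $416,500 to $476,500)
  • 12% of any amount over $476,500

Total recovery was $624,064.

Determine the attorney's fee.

First $166,000 at 35% = $58,100.00
Next $203,000 at 32% = $64,960.00
Next $47,500 at 24% = $11,400.00
Next $60,000 at 17.5% = $10,500.00
Remaining $147,564 at 12% = $17,707.68
Fee: $58,100.00 + $64,960.00 + $11,400.00 + $10,500.00 + $17,707.68 = $162,667.68

$162,667.68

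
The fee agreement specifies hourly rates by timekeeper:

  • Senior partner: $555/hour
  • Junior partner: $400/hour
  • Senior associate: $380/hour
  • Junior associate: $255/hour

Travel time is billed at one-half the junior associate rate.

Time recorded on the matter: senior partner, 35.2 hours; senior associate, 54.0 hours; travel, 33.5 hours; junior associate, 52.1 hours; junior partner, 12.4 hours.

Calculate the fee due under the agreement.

Senior partner: 35.2 × $555 = $19,536.00
Junior partner: 12.4 × $400 = $4,960.00
Senior associate: 54.0 × $380 = $20,520.00
Junior associate: 52.1 × $255 = $13,285.50
Subtotal: $19,536.00 + $4,960.00 + $20,520.00 + $13,285.50 = $58,301.50
Travel: 33.5 × ($255 ÷ 2) = 33.5 × $127.50 = $4,271.25
Total: $58,301.50 + $4,271.25 = $62,572.75

$62,572.75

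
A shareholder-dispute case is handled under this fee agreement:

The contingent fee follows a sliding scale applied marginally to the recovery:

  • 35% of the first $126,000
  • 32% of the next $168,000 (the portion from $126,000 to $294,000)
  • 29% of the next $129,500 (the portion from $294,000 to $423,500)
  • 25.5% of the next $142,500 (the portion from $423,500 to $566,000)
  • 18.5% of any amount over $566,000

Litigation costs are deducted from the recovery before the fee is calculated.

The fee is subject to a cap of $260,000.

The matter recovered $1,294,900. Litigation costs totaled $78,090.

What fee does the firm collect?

Fee base (net of costs): $1,294,900 − $78,090 = $1,216,810
First $126,000 at 35% = $44,100.00
Next $168,000 at 32% = $53,760.00
Next $129,500 at 29% = $37,555.00
Next $142,500 at 25.5% = $36,337.50
Remaining $650,810 at 18.5% = $120,399.85
Fee: $44,100.00 + $53,760.00 + $37,555.00 + $36,337.50 + $120,399.85 = $292,152.35
$292,152.35 exceeds the $260,000 cap, so the fee is capped at $260,000.00.

$260,000.00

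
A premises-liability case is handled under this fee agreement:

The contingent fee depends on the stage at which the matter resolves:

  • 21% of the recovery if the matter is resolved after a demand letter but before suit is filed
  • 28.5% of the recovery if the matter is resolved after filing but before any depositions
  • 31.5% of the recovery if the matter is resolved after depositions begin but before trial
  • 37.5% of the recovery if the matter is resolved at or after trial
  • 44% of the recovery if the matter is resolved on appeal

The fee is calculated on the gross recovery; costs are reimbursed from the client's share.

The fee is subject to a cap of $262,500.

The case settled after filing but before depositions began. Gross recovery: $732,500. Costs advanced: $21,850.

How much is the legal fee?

$208,762.50

Fee base is the gross recovery, $732,500; costs are reimbursed separately.
The matter settled after filing but before depositions began, so the 28.5% rate applies.
$732,500 × 28.5% = $208,762.50
$208,762.50 is under the $262,500 cap.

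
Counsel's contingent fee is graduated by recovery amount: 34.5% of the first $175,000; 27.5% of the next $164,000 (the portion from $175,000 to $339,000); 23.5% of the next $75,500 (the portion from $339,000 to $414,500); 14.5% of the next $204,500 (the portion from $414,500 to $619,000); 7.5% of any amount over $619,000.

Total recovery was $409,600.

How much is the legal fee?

$122,066.00

First $175,000 at 34.5% = $60,375.00
Next $164,000 at 27.5% = $45,100.00
Remaining $70,600 at 23.5% = $16,591.00
Fee: $60,375.00 + $45,100.00 + $16,591.00 = $122,066.00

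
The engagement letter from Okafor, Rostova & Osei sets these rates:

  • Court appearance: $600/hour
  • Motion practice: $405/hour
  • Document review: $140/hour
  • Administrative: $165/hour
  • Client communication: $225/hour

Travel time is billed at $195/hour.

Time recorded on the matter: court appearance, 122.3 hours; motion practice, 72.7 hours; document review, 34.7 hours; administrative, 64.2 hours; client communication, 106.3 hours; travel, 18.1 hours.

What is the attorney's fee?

Court appearance: 122.3 × $600 = $73,380.00
Motion practice: 72.7 × $405 = $29,443.50
Document review: 34.7 × $140 = $4,858.00
Administrative: 64.2 × $165 = $10,593.00
Client communication: 106.3 × $225 = $23,917.50
Subtotal: $73,380.00 + $29,443.50 + $4,858.00 + $10,593.00 + $23,917.50 = $142,192.00
Travel: 18.1 × $195 = $3,529.50
Total: $142,192.00 + $3,529.50 = $145,721.50

$145,721.50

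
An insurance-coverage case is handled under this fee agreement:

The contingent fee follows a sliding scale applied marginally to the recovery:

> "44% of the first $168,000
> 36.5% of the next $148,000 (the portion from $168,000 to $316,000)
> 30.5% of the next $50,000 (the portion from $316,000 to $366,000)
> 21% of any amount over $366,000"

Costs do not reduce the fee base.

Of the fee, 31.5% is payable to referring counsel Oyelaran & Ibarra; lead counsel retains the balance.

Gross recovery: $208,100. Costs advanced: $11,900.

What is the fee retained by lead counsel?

$60,661.20

Fee base is the gross recovery, $208,100; costs are reimbursed separately.
First $168,000 at 44% = $73,920.00
Remaining $40,100 at 36.5% = $14,636.50
Fee: $73,920.00 + $14,636.50 = $88,556.50
Referral share: 31.5% of $88,556.50 = $27,895.30; lead counsel retains $88,556.50 − $27,895.30 = $60,661.20.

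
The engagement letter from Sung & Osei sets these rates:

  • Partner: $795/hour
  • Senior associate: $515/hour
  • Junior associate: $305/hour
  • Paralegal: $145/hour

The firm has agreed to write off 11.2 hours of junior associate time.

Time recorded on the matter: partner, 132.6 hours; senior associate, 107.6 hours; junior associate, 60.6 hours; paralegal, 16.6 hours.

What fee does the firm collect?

$178,305.00

Partner: 132.6 × $795 = $105,417.00
Senior associate: 107.6 × $515 = $55,414.00
Junior associate: 60.6 × $305 = $18,483.00
Paralegal: 16.6 × $145 = $2,407.00
Subtotal: $181,721.00
Write-off: 11.2 × $305 = $3,416.00
Total: $181,721.00 − $3,416.00 = $178,305.00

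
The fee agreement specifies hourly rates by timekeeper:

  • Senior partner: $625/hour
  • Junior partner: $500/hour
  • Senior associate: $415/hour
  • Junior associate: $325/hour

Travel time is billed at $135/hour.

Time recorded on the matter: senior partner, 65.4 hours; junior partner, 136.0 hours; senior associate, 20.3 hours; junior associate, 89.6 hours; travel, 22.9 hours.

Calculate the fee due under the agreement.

$149,511.00

Senior partner: 65.4 × $625 = $40,875.00
Junior partner: 136.0 × $500 = $68,000.00
Senior associate: 20.3 × $415 = $8,424.50
Junior associate: 89.6 × $325 = $29,120.00
Subtotal: $40,875.00 + $68,000.00 + $8,424.50 + $29,120.00 = $146,419.50
Travel: 22.9 × $135 = $3,091.50
Total: $146,419.50 + $3,091.50 = $149,511.00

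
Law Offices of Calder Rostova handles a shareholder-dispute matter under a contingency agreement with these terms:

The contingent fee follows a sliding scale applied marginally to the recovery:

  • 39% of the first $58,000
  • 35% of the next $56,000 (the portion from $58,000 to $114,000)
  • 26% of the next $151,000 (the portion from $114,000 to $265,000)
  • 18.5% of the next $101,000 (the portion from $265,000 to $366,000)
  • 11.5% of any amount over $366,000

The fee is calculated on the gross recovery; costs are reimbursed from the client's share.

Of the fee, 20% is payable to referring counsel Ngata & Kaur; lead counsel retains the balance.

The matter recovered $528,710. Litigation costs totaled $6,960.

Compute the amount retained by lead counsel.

$95,101.32

Fee base is the gross recovery, $528,710; costs are reimbursed separately.
First $58,000 at 39% = $22,620.00
Next $56,000 at 35% = $19,600.00
Next $151,000 at 26% = $39,260.00
Next $101,000 at 18.5% = $18,685.00
Remaining $162,710 at 11.5% = $18,711.65
Fee: $22,620.00 + $19,600.00 + $39,260.00 + $18,685.00 + $18,711.65 = $118,876.65
Referral share: 20% of $118,876.65 = $23,775.33; lead counsel retains $118,876.65 − $23,775.33 = $95,101.32.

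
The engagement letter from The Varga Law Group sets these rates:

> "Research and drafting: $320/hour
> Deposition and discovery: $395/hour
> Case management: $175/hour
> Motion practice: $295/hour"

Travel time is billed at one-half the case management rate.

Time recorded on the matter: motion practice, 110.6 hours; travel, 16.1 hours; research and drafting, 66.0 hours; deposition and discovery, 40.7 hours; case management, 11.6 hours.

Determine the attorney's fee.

Research and drafting: 66.0 × $320 = $21,120.00
Deposition and discovery: 40.7 × $395 = $16,076.50
Case management: 11.6 × $175 = $2,030.00
Motion practice: 110.6 × $295 = $32,627.00
Subtotal: $21,120.00 + $16,076.50 + $2,030.00 + $32,627.00 = $71,853.50
Travel: 16.1 × ($175 ÷ 2) = 16.1 × $87.50 = $1,408.75
Total: $71,853.50 + $1,408.75 = $73,262.25

$73,262.25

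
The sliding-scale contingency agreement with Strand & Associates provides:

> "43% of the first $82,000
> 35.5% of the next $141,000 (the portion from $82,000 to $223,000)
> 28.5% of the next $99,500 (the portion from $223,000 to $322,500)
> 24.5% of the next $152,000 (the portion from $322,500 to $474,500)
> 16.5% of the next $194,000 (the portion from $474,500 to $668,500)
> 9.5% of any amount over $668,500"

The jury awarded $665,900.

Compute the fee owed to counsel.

$182,493.50

First $82,000 at 43% = $35,260.00
Next $141,000 at 35.5% = $50,055.00
Next $99,500 at 28.5% = $28,357.50
Next $152,000 at 24.5% = $37,240.00
Remaining $191,400 at 16.5% = $31,581.00
Fee: $35,260.00 + $50,055.00 + $28,357.50 + $37,240.00 + $31,581.00 = $182,493.50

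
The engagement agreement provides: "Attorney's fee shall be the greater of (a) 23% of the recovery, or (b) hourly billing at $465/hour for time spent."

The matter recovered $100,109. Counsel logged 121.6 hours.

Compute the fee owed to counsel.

(a) 23% of $100,109 = $23,025.07
(b) 121.6 × $465 = $56,544.00
The greater is (b): $56,544.00.

$56,544.00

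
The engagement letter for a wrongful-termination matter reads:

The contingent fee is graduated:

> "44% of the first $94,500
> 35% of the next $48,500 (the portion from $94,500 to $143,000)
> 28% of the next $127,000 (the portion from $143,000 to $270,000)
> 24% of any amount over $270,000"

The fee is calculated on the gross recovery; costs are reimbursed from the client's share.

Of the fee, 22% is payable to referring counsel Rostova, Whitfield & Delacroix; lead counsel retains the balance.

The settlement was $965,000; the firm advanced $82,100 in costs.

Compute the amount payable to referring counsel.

$57,401.30

Fee base is the gross recovery, $965,000; costs are reimbursed separately.
First $94,500 at 44% = $41,580.00
Next $48,500 at 35% = $16,975.00
Next $127,000 at 28% = $35,560.00
Remaining $695,000 at 24% = $166,800.00
Fee: $41,580.00 + $16,975.00 + $35,560.00 + $166,800.00 = $260,915.00
Referral share: 22% of $260,915.00 = $57,401.30; lead counsel retains $260,915.00 − $57,401.30 = $203,513.70.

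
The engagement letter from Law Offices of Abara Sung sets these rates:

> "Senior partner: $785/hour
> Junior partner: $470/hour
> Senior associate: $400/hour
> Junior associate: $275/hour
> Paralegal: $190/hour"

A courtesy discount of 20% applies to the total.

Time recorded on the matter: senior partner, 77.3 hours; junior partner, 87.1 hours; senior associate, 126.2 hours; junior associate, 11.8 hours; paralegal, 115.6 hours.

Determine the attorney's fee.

Senior partner: 77.3 × $785 = $60,680.50
Junior partner: 87.1 × $470 = $40,937.00
Senior associate: 126.2 × $400 = $50,480.00
Junior associate: 11.8 × $275 = $3,245.00
Paralegal: 115.6 × $190 = $21,964.00
Subtotal: $177,306.50
Less 20% discount: −$35,461.30
Total: $177,306.50 − $35,461.30 = $141,845.20

$141,845.20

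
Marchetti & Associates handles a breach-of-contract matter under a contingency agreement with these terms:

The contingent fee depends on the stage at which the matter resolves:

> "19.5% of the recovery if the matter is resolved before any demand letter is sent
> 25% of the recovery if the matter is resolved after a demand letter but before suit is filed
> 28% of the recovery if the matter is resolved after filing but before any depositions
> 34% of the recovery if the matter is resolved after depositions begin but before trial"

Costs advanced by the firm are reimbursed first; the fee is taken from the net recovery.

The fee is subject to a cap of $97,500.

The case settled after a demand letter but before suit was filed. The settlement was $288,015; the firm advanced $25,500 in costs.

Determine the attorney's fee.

Fee base (net of costs): $288,015 − $25,500 = $262,515
The matter settled after a demand letter but before suit was filed, so the 25% rate applies.
$262,515 × 25% = $65,628.75
$65,628.75 is under the $97,500 cap.

$65,628.75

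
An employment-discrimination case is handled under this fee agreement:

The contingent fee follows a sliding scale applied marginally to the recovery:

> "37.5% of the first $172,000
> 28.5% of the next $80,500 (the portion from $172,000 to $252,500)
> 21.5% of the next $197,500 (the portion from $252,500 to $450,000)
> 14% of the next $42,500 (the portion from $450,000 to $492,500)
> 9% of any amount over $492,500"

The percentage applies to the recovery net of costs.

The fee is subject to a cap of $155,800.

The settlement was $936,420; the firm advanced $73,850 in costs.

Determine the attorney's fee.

$155,800.00

Fee base (net of costs): $936,420 − $73,850 = $862,570
First $172,000 at 37.5% = $64,500.00
Next $80,500 at 28.5% = $22,942.50
Next $197,500 at 21.5% = $42,462.50
Next $42,500 at 14% = $5,950.00
Remaining $370,070 at 9% = $33,306.30
Fee: $64,500.00 + $22,942.50 + $42,462.50 + $5,950.00 + $33,306.30 = $169,161.30
$169,161.30 exceeds the $155,800 cap, so the fee is capped at $155,800.00.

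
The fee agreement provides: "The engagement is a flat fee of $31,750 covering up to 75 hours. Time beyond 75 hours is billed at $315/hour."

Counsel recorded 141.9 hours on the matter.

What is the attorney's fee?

Flat fee: $31,750.00
Excess hours: 141.9 − 75 = 66.9
Overrun: 66.9 × $315 = $21,073.50
Total: $31,750.00 + $21,073.50 = $52,823.50

$52,823.50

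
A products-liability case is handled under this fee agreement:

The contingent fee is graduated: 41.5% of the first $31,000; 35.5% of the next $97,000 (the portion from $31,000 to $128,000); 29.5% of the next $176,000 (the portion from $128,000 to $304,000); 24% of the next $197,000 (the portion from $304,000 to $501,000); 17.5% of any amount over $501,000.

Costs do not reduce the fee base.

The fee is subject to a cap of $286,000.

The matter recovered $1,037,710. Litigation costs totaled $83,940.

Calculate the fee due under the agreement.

$240,424.25

Fee base is the gross recovery, $1,037,710; costs are reimbursed separately.
First $31,000 at 41.5% = $12,865.00
Next $97,000 at 35.5% = $34,435.00
Next $176,000 at 29.5% = $51,920.00
Next $197,000 at 24% = $47,280.00
Remaining $536,710 at 17.5% = $93,924.25
Fee: $12,865.00 + $34,435.00 + $51,920.00 + $47,280.00 + $93,924.25 = $240,424.25
$240,424.25 is under the $286,000 cap.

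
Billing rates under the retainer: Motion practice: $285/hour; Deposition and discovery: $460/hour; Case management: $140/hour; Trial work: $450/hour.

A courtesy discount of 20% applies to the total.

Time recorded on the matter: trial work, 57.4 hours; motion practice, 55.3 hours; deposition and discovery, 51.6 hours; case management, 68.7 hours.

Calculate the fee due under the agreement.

Motion practice: 55.3 × $285 = $15,760.50
Deposition and discovery: 51.6 × $460 = $23,736.00
Case management: 68.7 × $140 = $9,618.00
Trial work: 57.4 × $450 = $25,830.00
Subtotal: $74,944.50
Less 20% discount: −$14,988.90
Total: $74,944.50 − $14,988.90 = $59,955.60

$59,955.60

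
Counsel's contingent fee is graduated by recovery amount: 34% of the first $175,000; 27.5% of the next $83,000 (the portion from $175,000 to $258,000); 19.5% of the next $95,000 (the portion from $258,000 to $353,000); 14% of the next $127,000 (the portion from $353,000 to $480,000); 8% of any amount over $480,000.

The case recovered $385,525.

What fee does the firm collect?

$105,403.50

First $175,000 at 34% = $59,500.00
Next $83,000 at 27.5% = $22,825.00
Next $95,000 at 19.5% = $18,525.00
Remaining $32,525 at 14% = $4,553.50
Fee: $59,500.00 + $22,825.00 + $18,525.00 + $4,553.50 = $105,403.50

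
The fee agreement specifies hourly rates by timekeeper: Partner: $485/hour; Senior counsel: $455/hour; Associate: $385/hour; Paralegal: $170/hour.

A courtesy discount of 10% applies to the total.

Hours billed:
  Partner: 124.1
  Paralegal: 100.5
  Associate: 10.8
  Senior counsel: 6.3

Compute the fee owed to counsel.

$75,868.20

Partner: 124.1 × $485 = $60,188.50
Senior counsel: 6.3 × $455 = $2,866.50
Associate: 10.8 × $385 = $4,158.00
Paralegal: 100.5 × $170 = $17,085.00
Subtotal: $84,298.00
Less 10% discount: −$8,429.80
Total: $84,298.00 − $8,429.80 = $75,868.20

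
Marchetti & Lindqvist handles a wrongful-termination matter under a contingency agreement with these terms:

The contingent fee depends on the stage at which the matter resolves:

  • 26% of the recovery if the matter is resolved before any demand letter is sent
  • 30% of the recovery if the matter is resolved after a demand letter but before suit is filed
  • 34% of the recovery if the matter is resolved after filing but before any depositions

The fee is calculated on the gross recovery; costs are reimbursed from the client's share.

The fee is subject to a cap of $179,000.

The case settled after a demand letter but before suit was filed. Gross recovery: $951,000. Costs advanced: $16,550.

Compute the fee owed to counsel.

Fee base is the gross recovery, $951,000; costs are reimbursed separately.
The matter settled after a demand letter but before suit was filed, so the 30% rate applies.
$951,000 × 30% = $285,300.00
$285,300.00 exceeds the $179,000 cap, so the fee is capped at $179,000.00.

$179,000.00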